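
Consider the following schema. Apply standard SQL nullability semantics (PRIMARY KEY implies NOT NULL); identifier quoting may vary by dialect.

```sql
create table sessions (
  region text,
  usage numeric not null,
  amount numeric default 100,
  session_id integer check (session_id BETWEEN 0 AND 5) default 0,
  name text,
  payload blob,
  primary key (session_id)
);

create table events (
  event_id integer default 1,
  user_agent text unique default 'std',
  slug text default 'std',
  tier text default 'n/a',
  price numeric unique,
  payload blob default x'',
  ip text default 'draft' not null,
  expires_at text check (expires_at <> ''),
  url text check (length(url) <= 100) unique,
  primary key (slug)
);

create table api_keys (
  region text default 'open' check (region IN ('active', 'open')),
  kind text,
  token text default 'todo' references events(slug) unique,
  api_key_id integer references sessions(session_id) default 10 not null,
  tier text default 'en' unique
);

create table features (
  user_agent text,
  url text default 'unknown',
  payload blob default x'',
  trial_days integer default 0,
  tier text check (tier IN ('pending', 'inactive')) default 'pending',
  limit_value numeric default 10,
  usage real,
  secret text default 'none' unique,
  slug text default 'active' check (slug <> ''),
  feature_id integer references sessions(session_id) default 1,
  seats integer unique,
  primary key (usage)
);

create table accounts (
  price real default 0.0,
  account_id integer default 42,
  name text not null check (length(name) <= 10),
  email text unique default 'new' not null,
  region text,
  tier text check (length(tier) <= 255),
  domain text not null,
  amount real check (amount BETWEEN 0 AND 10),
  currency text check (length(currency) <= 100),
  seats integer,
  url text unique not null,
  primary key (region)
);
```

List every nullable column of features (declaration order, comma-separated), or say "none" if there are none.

- user_agent: no NOT NULL constraint applies → nullable.
- url: DEFAULT only fills an omitted column; an explicit NULL is still allowed → nullable.
- payload: DEFAULT only fills an omitted column; an explicit NULL is still allowed → nullable.
- trial_days: DEFAULT only fills an omitted column; an explicit NULL is still allowed → nullable.
- tier: CHECK does not forbid NULL (a CHECK constraint passes when its expression is NULL) → nullable.
- limit_value: DEFAULT only fills an omitted column; an explicit NULL is still allowed → nullable.
- usage: part of the PRIMARY KEY, which implies NOT NULL → not nullable.
- secret: UNIQUE does not imply NOT NULL → nullable.
- slug: CHECK does not forbid NULL (a CHECK constraint passes when its expression is NULL) → nullable.
- feature_id: a foreign key column may be NULL unless separately constrained → nullable.
- seats: UNIQUE does not imply NOT NULL → nullable.

user_agent, url, payload, trial_days, tier, limit_value, secret, slug, feature_id, seats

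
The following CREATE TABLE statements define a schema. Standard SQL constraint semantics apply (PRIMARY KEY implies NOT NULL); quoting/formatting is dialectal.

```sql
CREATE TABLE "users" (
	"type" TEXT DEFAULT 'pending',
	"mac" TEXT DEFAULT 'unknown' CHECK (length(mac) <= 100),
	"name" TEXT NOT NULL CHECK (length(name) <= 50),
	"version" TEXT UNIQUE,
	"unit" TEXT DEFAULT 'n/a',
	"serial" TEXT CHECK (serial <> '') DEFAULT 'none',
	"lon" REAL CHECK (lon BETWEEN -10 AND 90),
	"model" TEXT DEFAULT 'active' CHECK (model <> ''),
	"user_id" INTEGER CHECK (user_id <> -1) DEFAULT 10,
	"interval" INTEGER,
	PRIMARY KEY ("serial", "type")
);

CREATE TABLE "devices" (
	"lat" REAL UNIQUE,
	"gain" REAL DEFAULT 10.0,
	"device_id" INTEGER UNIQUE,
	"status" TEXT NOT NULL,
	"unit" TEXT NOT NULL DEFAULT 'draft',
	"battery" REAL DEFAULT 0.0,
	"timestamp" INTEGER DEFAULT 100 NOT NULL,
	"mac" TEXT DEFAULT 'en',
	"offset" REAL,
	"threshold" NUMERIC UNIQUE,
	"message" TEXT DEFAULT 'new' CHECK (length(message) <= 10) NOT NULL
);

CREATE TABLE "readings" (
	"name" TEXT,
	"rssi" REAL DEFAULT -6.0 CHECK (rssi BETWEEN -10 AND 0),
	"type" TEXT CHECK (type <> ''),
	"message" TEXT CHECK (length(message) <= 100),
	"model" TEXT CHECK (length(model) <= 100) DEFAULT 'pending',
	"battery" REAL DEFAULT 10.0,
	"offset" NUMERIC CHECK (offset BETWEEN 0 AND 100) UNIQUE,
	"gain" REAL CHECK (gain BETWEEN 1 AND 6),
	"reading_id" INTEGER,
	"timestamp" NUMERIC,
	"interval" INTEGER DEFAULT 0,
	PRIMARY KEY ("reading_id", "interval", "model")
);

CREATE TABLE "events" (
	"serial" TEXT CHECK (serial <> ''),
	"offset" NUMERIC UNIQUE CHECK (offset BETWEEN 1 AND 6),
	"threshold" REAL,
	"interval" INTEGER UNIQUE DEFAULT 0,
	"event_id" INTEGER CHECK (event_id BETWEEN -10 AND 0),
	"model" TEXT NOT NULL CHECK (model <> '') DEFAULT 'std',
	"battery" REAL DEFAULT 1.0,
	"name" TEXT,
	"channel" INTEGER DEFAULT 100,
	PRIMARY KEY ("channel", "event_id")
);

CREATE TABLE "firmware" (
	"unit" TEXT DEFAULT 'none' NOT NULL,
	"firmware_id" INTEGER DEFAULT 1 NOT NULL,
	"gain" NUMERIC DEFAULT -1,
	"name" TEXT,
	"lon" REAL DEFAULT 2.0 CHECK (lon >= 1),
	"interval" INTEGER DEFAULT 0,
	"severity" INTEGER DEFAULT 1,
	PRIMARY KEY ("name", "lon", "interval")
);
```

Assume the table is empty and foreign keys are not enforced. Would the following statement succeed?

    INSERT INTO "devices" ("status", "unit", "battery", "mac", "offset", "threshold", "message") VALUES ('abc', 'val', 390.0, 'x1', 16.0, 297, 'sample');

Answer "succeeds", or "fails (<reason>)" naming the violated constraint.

NOT NULL columns: message is supplied; status is supplied; timestamp defaults to 100; unit is supplied.
CHECK constraints: 'sample' satisfies (length(message) <= 10).
No constraint is violated.

succeeds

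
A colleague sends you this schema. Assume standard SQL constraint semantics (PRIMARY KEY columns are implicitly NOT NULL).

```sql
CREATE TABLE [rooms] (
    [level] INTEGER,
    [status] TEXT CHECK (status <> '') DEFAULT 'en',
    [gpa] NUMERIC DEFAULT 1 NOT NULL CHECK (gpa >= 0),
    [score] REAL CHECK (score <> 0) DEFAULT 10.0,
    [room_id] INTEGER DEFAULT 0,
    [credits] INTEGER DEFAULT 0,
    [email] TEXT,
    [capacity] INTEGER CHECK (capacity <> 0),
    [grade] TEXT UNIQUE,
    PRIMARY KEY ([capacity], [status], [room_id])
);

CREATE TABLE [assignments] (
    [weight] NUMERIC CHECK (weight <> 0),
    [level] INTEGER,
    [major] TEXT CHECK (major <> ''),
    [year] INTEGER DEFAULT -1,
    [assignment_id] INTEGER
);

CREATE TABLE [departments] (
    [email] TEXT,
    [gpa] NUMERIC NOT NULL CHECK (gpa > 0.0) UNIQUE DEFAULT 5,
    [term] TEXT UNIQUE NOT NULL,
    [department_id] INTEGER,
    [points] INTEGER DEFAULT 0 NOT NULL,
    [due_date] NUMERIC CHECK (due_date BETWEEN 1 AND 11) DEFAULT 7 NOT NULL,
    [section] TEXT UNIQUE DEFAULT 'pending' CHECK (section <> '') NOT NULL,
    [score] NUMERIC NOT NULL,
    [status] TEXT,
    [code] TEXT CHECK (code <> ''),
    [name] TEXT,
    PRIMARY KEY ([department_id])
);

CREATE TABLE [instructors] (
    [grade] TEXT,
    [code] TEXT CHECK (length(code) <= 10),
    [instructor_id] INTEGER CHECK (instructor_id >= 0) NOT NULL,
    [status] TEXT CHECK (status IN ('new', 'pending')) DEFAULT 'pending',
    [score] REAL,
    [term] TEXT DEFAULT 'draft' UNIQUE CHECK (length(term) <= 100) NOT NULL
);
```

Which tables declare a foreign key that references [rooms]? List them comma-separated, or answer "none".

none

No REFERENCES clause anywhere in the schema names rooms.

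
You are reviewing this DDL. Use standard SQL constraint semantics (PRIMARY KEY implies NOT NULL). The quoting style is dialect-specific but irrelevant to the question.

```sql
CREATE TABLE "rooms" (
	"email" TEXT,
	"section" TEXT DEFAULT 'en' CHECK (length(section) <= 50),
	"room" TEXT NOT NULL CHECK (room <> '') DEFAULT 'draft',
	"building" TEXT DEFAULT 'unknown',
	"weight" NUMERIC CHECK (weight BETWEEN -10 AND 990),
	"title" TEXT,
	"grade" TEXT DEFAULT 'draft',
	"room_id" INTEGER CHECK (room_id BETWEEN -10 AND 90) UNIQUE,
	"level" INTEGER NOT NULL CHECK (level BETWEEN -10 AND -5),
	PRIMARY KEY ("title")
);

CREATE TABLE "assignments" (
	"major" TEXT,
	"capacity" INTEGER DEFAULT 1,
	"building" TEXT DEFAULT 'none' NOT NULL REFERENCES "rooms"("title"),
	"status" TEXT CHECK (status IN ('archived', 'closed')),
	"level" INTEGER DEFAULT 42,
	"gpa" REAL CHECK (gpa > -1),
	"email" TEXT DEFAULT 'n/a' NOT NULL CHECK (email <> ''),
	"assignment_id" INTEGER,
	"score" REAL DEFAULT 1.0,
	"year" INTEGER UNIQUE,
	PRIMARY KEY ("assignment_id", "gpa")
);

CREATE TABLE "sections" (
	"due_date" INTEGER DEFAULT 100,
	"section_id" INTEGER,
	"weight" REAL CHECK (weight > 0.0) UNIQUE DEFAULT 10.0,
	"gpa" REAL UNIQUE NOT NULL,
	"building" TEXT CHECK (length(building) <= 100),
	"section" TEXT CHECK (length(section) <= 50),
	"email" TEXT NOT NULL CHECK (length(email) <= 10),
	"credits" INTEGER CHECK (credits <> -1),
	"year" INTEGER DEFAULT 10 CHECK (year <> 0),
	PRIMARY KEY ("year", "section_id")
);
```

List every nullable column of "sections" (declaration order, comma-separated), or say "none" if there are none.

- due_date: DEFAULT only fills an omitted column; an explicit NULL is still allowed → nullable.
- section_id: part of the PRIMARY KEY, which implies NOT NULL → not nullable.
- weight: CHECK does not forbid NULL (a CHECK constraint passes when its expression is NULL) → nullable.
- gpa: declared NOT NULL → not nullable.
- building: CHECK does not forbid NULL (a CHECK constraint passes when its expression is NULL) → nullable.
- section: CHECK does not forbid NULL (a CHECK constraint passes when its expression is NULL) → nullable.
- email: declared NOT NULL → not nullable.
- credits: CHECK does not forbid NULL (a CHECK constraint passes when its expression is NULL) → nullable.
- year: part of the PRIMARY KEY, which implies NOT NULL → not nullable.

due_date, weight, building, section, credits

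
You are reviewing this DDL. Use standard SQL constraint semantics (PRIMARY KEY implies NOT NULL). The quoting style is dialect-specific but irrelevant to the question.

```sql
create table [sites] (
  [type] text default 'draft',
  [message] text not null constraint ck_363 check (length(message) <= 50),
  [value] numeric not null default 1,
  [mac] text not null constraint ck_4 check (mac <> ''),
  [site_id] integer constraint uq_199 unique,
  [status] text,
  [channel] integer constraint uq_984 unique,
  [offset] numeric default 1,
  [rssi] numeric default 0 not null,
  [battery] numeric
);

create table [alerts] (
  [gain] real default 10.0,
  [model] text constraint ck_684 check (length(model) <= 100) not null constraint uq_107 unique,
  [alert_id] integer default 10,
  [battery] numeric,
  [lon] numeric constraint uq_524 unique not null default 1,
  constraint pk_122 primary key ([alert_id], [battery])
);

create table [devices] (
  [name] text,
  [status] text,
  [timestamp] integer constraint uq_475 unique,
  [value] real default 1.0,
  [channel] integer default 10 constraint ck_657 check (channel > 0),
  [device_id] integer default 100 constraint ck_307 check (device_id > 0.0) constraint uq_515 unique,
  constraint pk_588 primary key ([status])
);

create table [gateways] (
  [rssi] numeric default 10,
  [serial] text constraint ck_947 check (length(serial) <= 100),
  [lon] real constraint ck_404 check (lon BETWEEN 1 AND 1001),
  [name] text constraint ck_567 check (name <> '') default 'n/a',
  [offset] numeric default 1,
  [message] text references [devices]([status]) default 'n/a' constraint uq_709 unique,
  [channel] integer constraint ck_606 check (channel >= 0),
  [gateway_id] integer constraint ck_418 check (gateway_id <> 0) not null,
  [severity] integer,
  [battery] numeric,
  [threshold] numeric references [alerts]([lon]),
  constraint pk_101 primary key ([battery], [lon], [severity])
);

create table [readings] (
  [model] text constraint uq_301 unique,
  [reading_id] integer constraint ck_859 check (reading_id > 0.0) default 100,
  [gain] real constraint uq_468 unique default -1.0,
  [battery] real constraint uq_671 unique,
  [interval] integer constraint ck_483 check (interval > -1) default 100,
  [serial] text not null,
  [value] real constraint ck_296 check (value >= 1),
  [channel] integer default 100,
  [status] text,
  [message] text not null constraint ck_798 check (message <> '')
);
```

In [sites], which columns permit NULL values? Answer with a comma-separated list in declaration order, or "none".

- type: DEFAULT only fills an omitted column; an explicit NULL is still allowed → nullable.
- message: declared NOT NULL → not nullable.
- value: declared NOT NULL → not nullable.
- mac: declared NOT NULL → not nullable.
- site_id: UNIQUE does not imply NOT NULL → nullable.
- status: no NOT NULL constraint applies → nullable.
- channel: UNIQUE does not imply NOT NULL → nullable.
- offset: DEFAULT only fills an omitted column; an explicit NULL is still allowed → nullable.
- rssi: declared NOT NULL → not nullable.
- battery: no NOT NULL constraint applies → nullable.

type, site_id, status, channel, offset, battery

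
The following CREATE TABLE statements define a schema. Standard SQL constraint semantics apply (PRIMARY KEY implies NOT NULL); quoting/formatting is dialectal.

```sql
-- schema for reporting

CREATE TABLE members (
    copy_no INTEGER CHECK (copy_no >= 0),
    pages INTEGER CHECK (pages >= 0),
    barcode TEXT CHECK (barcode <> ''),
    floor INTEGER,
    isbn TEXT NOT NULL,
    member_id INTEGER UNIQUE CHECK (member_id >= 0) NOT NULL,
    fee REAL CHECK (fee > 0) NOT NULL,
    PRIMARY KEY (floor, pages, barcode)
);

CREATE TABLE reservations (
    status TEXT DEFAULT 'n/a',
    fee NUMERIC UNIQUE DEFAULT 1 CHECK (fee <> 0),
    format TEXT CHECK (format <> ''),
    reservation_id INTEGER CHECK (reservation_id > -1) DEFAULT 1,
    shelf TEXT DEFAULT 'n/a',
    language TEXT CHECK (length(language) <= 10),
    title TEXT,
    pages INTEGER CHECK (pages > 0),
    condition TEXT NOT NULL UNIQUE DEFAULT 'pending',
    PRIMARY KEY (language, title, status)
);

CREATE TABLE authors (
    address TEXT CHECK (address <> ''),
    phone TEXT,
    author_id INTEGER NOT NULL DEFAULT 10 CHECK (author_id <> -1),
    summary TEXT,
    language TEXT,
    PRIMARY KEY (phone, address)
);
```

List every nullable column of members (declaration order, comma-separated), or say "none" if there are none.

copy_no

- copy_no: CHECK does not forbid NULL (a CHECK constraint passes when its expression is NULL) → nullable.
- pages: part of the PRIMARY KEY, which implies NOT NULL → not nullable.
- barcode: part of the PRIMARY KEY, which implies NOT NULL → not nullable.
- floor: part of the PRIMARY KEY, which implies NOT NULL → not nullable.
- isbn: declared NOT NULL → not nullable.
- member_id: declared NOT NULL → not nullable.
- fee: declared NOT NULL → not nullable.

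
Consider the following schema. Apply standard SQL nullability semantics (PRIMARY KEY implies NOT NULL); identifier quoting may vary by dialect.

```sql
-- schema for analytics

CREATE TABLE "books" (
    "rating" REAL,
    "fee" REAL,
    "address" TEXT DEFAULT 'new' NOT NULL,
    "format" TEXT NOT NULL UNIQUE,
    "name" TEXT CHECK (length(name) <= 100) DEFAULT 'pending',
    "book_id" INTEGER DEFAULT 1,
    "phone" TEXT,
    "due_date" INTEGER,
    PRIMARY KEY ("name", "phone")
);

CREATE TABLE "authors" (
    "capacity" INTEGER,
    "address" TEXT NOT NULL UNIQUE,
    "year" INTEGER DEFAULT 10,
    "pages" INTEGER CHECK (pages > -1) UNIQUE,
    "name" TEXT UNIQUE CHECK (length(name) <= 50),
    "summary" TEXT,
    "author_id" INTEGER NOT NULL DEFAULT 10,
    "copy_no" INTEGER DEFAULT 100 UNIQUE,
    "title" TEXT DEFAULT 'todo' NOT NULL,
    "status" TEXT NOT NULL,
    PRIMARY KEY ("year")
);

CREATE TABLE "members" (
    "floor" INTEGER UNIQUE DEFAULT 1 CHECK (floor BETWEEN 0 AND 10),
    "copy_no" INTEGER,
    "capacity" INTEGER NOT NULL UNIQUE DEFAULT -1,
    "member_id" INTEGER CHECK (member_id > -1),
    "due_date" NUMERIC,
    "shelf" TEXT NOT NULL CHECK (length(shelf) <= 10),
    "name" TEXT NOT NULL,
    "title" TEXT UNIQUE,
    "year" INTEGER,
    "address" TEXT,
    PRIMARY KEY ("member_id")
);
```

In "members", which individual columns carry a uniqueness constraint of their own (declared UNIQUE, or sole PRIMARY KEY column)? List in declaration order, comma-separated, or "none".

floor, capacity, member_id, title

- floor: declared UNIQUE → unique.
- copy_no: no UNIQUE or single-column PK constraint.
- capacity: declared UNIQUE → unique.
- member_id: single-column PRIMARY KEY → unique.
- due_date: no UNIQUE or single-column PK constraint.
- shelf: no UNIQUE or single-column PK constraint.
- name: no UNIQUE or single-column PK constraint.
- title: declared UNIQUE → unique.
- year: no UNIQUE or single-column PK constraint.
- address: no UNIQUE or single-column PK constraint.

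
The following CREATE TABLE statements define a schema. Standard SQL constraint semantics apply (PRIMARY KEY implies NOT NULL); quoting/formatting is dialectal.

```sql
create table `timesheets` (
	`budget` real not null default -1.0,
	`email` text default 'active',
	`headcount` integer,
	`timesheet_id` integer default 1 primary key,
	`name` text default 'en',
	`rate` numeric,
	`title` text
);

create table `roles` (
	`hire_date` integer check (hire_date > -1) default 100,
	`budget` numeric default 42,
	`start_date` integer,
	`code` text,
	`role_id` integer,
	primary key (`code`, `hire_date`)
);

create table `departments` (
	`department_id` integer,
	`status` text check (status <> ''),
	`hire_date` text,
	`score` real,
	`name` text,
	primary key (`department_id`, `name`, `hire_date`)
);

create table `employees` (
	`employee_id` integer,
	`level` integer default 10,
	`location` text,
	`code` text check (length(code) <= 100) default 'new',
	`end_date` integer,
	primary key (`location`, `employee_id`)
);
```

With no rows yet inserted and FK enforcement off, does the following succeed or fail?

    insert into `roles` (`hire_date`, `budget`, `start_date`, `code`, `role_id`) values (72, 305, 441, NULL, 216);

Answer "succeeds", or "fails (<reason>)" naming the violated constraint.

fails (NOT NULL on code)

code is explicitly set to NULL, but code is part of the PRIMARY KEY (implied NOT NULL).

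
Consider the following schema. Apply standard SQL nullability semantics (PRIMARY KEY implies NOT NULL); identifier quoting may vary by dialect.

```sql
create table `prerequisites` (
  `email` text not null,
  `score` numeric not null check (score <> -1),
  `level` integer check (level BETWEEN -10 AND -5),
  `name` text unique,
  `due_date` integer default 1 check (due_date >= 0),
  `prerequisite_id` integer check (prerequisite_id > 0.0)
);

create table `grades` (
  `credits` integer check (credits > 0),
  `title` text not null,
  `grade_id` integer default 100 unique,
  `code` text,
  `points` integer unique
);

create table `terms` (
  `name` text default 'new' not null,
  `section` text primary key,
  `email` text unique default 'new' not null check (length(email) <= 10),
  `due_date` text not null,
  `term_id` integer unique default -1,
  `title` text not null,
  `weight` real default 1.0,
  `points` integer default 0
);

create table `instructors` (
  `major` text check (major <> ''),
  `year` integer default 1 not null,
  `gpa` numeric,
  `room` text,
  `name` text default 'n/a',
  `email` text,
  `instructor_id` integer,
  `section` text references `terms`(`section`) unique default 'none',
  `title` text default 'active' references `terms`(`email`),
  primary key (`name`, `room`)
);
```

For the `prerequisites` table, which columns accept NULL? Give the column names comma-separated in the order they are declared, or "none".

- email: declared NOT NULL → not nullable.
- score: declared NOT NULL → not nullable.
- level: CHECK does not forbid NULL (a CHECK constraint passes when its expression is NULL) → nullable.
- name: UNIQUE does not imply NOT NULL → nullable.
- due_date: CHECK does not forbid NULL (a CHECK constraint passes when its expression is NULL) → nullable.
- prerequisite_id: CHECK does not forbid NULL (a CHECK constraint passes when its expression is NULL) → nullable.

level, name, due_date, prerequisite_id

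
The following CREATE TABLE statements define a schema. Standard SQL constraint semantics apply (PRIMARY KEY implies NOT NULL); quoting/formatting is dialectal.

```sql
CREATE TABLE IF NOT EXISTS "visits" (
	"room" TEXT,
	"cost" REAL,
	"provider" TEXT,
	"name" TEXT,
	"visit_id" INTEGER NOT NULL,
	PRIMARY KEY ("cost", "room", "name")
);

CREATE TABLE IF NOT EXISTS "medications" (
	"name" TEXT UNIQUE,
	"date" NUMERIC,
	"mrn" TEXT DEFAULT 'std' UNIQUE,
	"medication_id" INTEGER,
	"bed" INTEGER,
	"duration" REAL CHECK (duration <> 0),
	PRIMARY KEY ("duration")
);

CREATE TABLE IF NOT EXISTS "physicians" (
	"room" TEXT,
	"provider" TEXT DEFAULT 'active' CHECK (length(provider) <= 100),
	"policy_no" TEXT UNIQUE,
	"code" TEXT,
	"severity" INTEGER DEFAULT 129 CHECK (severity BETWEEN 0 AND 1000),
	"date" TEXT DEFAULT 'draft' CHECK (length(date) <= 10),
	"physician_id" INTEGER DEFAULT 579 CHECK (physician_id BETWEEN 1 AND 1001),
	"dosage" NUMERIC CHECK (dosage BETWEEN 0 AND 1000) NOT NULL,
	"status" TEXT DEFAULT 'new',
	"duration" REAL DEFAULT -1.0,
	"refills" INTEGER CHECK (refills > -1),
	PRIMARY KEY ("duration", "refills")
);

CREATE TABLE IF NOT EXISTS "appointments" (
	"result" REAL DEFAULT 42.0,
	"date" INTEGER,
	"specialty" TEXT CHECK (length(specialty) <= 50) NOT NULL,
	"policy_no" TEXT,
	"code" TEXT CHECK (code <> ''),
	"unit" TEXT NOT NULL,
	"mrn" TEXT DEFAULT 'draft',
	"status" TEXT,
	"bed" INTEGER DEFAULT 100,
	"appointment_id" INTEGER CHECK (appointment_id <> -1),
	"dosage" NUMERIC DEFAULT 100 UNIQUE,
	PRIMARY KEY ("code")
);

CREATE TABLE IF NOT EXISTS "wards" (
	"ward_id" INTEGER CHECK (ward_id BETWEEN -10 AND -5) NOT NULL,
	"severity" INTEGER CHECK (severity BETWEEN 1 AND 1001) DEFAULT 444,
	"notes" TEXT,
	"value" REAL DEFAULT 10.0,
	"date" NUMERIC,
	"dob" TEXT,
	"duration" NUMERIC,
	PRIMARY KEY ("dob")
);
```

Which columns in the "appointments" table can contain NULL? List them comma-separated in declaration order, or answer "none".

result, date, policy_no, mrn, status, bed, appointment_id, dosage

- result: DEFAULT only fills an omitted column; an explicit NULL is still allowed → nullable.
- date: no NOT NULL constraint applies → nullable.
- specialty: declared NOT NULL → not nullable.
- policy_no: no NOT NULL constraint applies → nullable.
- code: part of the PRIMARY KEY, which implies NOT NULL → not nullable.
- unit: declared NOT NULL → not nullable.
- mrn: DEFAULT only fills an omitted column; an explicit NULL is still allowed → nullable.
- status: no NOT NULL constraint applies → nullable.
- bed: DEFAULT only fills an omitted column; an explicit NULL is still allowed → nullable.
- appointment_id: CHECK does not forbid NULL (a CHECK constraint passes when its expression is NULL) → nullable.
- dosage: UNIQUE does not imply NOT NULL → nullable.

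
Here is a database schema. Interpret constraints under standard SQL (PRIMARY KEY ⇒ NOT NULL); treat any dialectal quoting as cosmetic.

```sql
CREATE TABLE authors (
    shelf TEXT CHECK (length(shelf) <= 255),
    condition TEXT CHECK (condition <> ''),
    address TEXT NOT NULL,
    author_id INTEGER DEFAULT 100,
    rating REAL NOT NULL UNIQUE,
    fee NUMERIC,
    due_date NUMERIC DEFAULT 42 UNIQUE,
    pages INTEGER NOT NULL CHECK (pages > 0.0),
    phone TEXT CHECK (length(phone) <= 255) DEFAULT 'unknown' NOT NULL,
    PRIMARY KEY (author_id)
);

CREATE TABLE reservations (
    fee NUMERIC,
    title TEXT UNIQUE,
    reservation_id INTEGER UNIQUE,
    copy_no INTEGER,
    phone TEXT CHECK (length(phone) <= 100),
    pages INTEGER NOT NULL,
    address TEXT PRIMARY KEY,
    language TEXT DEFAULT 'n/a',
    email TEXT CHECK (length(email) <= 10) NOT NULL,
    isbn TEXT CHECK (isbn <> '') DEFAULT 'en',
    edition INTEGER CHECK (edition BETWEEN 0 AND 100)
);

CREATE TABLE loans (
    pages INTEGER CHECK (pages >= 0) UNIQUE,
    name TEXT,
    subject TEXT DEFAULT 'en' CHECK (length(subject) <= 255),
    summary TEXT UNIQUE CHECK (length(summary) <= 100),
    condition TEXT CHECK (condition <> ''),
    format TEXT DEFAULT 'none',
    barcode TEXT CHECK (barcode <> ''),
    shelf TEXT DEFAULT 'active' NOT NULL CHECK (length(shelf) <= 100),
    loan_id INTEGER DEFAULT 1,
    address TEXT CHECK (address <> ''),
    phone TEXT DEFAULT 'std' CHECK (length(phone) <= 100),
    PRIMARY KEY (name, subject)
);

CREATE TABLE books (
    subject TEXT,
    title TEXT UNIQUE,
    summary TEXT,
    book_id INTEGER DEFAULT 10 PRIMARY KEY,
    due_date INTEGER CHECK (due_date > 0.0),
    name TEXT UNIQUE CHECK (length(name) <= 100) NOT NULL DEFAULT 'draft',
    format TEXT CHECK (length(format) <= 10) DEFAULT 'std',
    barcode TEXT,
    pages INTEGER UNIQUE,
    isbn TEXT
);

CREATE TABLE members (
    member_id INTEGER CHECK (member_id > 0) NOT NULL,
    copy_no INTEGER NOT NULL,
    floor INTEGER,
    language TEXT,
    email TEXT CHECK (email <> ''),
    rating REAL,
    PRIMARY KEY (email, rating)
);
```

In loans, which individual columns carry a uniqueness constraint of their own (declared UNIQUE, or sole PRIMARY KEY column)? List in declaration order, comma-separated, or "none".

pages, summary

- pages: declared UNIQUE → unique.
- name: part of a composite PRIMARY KEY — only the tuple is unique, not this column on its own.
- subject: part of a composite PRIMARY KEY — only the tuple is unique, not this column on its own.
- summary: declared UNIQUE → unique.
- condition: no UNIQUE or single-column PK constraint.
- format: no UNIQUE or single-column PK constraint.
- barcode: no UNIQUE or single-column PK constraint.
- shelf: no UNIQUE or single-column PK constraint.
- loan_id: no UNIQUE or single-column PK constraint.
- address: no UNIQUE or single-column PK constraint.
- phone: no UNIQUE or single-column PK constraint.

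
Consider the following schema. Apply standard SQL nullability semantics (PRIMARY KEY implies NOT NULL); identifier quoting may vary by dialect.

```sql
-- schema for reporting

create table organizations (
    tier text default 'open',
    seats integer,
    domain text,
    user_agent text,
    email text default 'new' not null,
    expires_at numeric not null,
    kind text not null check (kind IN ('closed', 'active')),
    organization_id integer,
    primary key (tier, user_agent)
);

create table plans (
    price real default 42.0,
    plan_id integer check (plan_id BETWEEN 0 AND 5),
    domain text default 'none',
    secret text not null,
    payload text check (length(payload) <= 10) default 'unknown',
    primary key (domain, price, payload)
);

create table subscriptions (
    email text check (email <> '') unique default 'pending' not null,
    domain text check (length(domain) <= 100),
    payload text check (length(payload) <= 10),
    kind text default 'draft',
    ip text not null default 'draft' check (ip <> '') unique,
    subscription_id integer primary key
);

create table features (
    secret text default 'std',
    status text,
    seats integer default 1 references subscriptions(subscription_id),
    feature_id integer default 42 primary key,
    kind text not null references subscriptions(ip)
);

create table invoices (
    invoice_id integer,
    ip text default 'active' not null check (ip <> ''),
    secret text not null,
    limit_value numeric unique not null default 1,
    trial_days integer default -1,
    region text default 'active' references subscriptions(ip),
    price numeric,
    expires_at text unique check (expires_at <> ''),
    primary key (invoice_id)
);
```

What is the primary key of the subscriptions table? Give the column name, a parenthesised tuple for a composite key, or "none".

subscription_id

subscription_id is declared PRIMARY KEY inline on the column.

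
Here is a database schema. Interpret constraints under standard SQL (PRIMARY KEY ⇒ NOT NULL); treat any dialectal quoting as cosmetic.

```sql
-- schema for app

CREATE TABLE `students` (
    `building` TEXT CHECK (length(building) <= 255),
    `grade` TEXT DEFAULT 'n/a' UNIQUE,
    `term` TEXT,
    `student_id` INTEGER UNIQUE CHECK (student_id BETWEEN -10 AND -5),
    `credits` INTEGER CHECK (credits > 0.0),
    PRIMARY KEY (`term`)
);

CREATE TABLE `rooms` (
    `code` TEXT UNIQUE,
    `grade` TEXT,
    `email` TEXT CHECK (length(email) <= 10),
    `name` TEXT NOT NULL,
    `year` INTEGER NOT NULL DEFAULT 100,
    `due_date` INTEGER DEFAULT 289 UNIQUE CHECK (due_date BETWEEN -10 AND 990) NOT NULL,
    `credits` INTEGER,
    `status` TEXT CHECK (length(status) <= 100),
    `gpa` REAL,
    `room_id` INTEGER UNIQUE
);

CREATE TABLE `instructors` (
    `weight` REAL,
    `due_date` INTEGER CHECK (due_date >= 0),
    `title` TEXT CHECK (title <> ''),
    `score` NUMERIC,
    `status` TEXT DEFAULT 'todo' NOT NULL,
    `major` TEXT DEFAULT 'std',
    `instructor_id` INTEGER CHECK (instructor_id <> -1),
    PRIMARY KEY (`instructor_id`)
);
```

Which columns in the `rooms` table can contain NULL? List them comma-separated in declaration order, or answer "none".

code, grade, email, credits, status, gpa, room_id

- code: UNIQUE does not imply NOT NULL → nullable.
- grade: no NOT NULL constraint applies → nullable.
- email: CHECK does not forbid NULL (a CHECK constraint passes when its expression is NULL) → nullable.
- name: declared NOT NULL → not nullable.
- year: declared NOT NULL → not nullable.
- due_date: declared NOT NULL → not nullable.
- credits: no NOT NULL constraint applies → nullable.
- status: CHECK does not forbid NULL (a CHECK constraint passes when its expression is NULL) → nullable.
- gpa: no NOT NULL constraint applies → nullable.
- room_id: UNIQUE does not imply NOT NULL → nullable.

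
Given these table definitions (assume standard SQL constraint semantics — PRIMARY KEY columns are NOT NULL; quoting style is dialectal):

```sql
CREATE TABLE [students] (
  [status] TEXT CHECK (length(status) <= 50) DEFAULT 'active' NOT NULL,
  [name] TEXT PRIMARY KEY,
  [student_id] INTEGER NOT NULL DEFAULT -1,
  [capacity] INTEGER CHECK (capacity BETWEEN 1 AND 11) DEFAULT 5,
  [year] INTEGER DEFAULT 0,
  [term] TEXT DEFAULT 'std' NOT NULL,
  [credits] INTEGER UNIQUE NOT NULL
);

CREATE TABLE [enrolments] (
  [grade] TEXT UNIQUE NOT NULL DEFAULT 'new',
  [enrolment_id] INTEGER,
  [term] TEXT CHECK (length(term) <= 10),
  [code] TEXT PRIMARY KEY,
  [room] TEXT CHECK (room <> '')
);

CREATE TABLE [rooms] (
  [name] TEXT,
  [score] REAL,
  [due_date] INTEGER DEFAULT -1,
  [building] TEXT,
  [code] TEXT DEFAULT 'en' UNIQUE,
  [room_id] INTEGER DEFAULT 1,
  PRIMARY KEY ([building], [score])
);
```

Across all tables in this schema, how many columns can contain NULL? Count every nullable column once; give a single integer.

students: 2 nullable (capacity, year — PK (name) and explicit NOT NULL columns excluded).
enrolments: 3 nullable (enrolment_id, term, room — PK (code) and explicit NOT NULL columns excluded).
rooms: 4 nullable (name, due_date, code, room_id — PK (building, score) and explicit NOT NULL columns excluded).
Total: 2 + 3 + 4 = 9.

9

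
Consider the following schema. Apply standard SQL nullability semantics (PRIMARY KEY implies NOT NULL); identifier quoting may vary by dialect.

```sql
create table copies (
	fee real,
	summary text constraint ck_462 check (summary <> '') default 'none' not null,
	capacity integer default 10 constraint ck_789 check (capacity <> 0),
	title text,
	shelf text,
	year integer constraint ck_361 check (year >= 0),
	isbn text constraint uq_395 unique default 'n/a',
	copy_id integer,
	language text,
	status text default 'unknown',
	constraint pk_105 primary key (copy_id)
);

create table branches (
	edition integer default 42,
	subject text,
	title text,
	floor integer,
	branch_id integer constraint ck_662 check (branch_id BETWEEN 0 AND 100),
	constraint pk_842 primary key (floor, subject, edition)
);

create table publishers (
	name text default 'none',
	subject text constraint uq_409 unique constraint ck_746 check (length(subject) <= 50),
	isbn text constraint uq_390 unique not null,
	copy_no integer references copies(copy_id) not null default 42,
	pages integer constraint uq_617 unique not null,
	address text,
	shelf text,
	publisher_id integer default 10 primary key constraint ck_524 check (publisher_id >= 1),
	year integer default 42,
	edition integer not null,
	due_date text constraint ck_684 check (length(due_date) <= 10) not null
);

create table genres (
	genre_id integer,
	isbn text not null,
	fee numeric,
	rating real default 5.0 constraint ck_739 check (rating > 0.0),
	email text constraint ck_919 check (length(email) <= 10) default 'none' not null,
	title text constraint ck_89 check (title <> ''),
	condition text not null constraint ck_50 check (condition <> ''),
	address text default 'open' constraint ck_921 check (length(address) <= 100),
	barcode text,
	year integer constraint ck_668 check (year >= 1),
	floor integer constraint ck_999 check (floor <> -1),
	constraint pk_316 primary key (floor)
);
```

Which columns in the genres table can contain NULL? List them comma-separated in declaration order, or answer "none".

genre_id, fee, rating, title, address, barcode, year

- genre_id: no NOT NULL constraint applies → nullable.
- isbn: declared NOT NULL → not nullable.
- fee: no NOT NULL constraint applies → nullable.
- rating: CHECK does not forbid NULL (a CHECK constraint passes when its expression is NULL) → nullable.
- email: declared NOT NULL → not nullable.
- title: CHECK does not forbid NULL (a CHECK constraint passes when its expression is NULL) → nullable.
- condition: declared NOT NULL → not nullable.
- address: CHECK does not forbid NULL (a CHECK constraint passes when its expression is NULL) → nullable.
- barcode: no NOT NULL constraint applies → nullable.
- year: CHECK does not forbid NULL (a CHECK constraint passes when its expression is NULL) → nullable.
- floor: part of the PRIMARY KEY, which implies NOT NULL → not nullable.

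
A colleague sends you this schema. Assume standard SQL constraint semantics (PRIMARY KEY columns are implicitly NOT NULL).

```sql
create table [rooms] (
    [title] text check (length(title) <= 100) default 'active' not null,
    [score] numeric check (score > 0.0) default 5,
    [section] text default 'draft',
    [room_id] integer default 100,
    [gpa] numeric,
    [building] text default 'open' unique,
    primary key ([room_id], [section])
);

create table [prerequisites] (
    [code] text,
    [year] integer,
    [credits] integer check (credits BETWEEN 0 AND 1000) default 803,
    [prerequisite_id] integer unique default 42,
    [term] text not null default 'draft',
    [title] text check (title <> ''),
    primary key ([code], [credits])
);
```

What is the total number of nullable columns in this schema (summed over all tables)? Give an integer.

rooms: 3 nullable (score, gpa, building — PK (room_id, section) and explicit NOT NULL columns excluded).
prerequisites: 3 nullable (year, prerequisite_id, title — PK (code, credits) and explicit NOT NULL columns excluded).
Total: 3 + 3 = 6.

6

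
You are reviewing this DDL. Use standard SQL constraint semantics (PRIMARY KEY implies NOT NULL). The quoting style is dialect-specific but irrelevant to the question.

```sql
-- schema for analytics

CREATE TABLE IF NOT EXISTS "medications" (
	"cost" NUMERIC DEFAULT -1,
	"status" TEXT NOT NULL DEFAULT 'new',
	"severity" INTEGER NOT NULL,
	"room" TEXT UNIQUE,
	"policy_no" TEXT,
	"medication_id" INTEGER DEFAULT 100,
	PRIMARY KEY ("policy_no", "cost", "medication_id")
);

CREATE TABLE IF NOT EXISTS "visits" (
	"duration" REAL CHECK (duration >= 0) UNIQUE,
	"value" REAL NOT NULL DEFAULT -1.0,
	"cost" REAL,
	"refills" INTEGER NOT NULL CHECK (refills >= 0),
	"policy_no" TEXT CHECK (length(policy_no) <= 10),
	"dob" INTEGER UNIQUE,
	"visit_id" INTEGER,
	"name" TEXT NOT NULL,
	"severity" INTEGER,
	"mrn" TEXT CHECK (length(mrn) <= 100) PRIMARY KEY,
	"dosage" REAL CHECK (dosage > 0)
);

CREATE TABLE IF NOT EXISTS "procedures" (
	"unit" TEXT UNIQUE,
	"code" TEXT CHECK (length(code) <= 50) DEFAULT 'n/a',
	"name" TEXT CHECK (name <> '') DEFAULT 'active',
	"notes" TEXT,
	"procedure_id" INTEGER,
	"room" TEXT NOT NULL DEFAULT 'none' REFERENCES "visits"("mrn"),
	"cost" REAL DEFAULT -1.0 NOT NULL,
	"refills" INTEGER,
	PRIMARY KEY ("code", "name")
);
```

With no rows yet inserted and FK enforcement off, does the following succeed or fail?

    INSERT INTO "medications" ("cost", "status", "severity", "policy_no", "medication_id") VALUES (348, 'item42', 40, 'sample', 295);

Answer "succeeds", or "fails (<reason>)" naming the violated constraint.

succeeds

NOT NULL columns: cost is supplied; medication_id is supplied; policy_no is supplied; severity is supplied; status is supplied.
No constraint is violated.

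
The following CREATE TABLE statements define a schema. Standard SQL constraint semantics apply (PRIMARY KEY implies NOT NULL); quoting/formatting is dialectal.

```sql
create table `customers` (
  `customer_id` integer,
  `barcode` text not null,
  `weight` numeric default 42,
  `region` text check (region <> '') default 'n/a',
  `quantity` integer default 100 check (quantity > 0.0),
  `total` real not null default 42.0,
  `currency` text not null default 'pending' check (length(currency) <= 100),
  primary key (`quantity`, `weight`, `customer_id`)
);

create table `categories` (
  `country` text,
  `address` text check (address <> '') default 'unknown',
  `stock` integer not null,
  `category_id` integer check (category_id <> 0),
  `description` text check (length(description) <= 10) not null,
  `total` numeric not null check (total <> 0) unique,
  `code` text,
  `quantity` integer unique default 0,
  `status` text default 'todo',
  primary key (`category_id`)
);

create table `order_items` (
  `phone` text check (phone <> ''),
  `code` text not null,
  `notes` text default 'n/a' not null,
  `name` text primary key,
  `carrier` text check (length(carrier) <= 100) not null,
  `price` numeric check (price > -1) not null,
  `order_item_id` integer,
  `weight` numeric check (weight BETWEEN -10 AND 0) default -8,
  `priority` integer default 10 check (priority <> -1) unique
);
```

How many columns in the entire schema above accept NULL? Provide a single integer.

customers: 1 nullable (region — PK (quantity, weight, customer_id) and explicit NOT NULL columns excluded).
categories: 5 nullable (country, address, code, quantity, status — PK (category_id) and explicit NOT NULL columns excluded).
order_items: 4 nullable (phone, order_item_id, weight, priority — PK (name) and explicit NOT NULL columns excluded).
Total: 1 + 5 + 4 = 10.

10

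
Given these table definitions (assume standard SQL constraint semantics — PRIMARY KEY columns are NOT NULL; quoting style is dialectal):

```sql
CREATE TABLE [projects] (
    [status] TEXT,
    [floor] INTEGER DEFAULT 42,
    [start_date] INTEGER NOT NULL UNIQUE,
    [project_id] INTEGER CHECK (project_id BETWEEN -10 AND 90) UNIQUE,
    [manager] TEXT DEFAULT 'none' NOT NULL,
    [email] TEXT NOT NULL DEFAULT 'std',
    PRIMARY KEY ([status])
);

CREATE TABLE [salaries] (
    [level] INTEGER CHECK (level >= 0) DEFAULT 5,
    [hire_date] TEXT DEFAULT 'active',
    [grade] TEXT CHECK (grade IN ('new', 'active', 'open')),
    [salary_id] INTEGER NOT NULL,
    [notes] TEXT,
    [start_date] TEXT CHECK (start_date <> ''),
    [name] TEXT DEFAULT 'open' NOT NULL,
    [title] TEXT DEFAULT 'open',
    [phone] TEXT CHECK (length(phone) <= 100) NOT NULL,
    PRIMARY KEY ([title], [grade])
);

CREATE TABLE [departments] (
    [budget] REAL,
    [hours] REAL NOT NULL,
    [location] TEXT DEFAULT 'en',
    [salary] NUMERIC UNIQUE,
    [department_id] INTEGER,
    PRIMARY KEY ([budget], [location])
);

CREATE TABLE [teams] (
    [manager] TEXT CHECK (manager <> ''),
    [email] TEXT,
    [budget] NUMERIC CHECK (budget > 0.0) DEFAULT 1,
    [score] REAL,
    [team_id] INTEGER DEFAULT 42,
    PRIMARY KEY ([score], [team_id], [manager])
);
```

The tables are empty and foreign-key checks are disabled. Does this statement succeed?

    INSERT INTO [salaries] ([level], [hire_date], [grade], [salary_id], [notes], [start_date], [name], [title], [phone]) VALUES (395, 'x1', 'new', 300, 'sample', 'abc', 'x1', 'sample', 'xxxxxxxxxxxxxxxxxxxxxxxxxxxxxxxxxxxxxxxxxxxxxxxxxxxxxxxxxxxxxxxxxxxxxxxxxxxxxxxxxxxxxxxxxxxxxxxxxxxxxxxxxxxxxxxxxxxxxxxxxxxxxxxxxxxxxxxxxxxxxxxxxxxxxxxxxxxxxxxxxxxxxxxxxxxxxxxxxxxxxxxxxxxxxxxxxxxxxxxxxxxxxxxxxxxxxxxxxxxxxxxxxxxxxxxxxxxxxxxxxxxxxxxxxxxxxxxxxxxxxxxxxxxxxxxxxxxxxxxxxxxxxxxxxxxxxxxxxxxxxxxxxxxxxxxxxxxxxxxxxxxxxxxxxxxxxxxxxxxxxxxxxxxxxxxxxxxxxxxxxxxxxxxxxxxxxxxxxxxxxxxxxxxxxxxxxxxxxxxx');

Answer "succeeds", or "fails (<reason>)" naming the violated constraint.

The value 'xxxxxxxxxxxxxxxxxxxxxxxxxxxxxxxxxxxxxxxxxxxxxxxxxxxxxxxxxxxxxxxxxxxxxxxxxxxxxxxxxxxxxxxxxxxxxxxxxxxxxxxxxxxxxxxxxxxxxxxxxxxxxxxxxxxxxxxxxxxxxxxxxxxxxxxxxxxxxxxxxxxxxxxxxxxxxxxxxxxxxxxxxxxxxxxxxxxxxxxxxxxxxxxxxxxxxxxxxxxxxxxxxxxxxxxxxxxxxxxxxxxxxxxxxxxxxxxxxxxxxxxxxxxxxxxxxxxxxxxxxxxxxxxxxxxxxxxxxxxxxxxxxxxxxxxxxxxxxxxxxxxxxxxxxxxxxxxxxxxxxxxxxxxxxxxxxxxxxxxxxxxxxxxxxxxxxxxxxxxxxxxxxxxxxxxxxxxxxxxx' for phone violates CHECK (length(phone) <= 100).

fails (CHECK on phone)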